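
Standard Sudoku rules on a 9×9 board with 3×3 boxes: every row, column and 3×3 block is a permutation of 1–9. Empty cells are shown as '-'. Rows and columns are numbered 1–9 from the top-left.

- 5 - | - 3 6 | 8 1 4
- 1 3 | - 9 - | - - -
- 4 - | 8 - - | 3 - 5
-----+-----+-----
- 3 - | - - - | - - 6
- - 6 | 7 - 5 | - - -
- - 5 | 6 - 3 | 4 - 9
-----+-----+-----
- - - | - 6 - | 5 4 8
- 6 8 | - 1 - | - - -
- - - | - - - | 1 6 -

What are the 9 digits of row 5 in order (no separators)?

986745231

r1c4 = 2: row 1 has {1,3,4,5,6,8}; col 4 has {6,7,8}; box has {3,6,8,9} → only 2 remains.
r3c5 = 7: row 3 has {3,4,5,8}; col 5 has {1,3,6,9}; box has {2,3,6,8,9} → only 7 remains.
r3c6 = 1: row 3 has {3,4,5,7,8}; col 6 has {3,5,6}; box has {2,3,6,7,8,9} → only 1 remains.
r5c7 = 2: row 5 has {5,6,7}; col 7 has {1,3,4,5,8}; box has {4,6,9} → only 2 remains.
r2c6 = 4: row 2 has {1,3,9}; col 6 has {1,3,5,6}; box has {1,2,3,6,7,8,9} → only 4 remains.
r4c7 = 7: row 4 has {3,6}; col 7 has {1,2,3,4,5,8}; box has {2,4,6,9} → only 7 remains.
r6c8 = 8: row 6 has {3,4,5,6,9}; col 8 has {1,4,6}; box has {2,4,6,7,9} → only 8 remains.
r8c7 = 9: row 8 has {1,6,8}; col 7 has {1,2,3,4,5,7,8}; box has {1,4,5,6,8} → only 9 remains.
r2c4 = 5: row 2 has {1,3,4,9}; col 4 has {2,6,7,8}; box has {1,2,3,4,6,7,8,9} → only 5 remains.
r2c7 = 6: row 2 has {1,3,4,5,9}; col 7 has {1,2,3,4,5,7,8,9}; box has {1,3,4,5,8} → only 6 remains.
r4c8 = 5: row 4 has {3,6,7}; col 8 has {1,4,6,8}; box has {2,4,6,7,8,9} → only 5 remains.
r5c8 = 3: row 5 has {2,5,6,7}; col 8 has {1,4,5,6,8}; box has {2,4,5,6,7,8,9} → only 3 remains.
r5c9 = 1: row 5 has {2,3,5,6,7}; col 9 has {4,5,6,8,9}; box has {2,3,4,5,6,7,8,9} → only 1 remains.
r6c5 = 2: row 6 has {3,4,5,6,8,9}; col 5 has {1,3,6,7,9}; box has {3,5,6,7} → only 2 remains.
r6c2 = 7: row 6 has {2,3,4,5,6,8,9}; col 2 has {1,3,4,5,6}; box has {3,5,6} → only 7 remains.
r6c1 = 1: row 6 has {2,3,4,5,6,7,8,9}; col 1 has {}; box has {3,5,6,7} → only 1 remains.
r2c1 = 8: in row 2, 8 can only go here (every other open cell in that row sees an 8).
r3c1 = 6: in row 3, 6 can only go here (every other open cell in that row sees a 6).
r4c4 = 1: in row 4, 1 can only go here (every other open cell in that row sees a 1).
r7c3 = 1: in row 7, 1 can only go here (every other open cell in that row sees a 1).
r8c1 = 5: in row 8, 5 can only go here (every other open cell in that row sees a 5).
r8c4 = 4: in row 8, 4 can only go here (every other open cell in that row sees a 4).
r8c9 = 3: in row 8, 3 can only go here (every other open cell in that row sees a 3).
r9c5 = 5: in row 9, 5 can only go here (every other open cell in that row sees a 5).
r9c6 = 8: in row 9, 8 can only go here (every other open cell in that row sees an 8).
r4c6 = 9: row 4 has {1,3,5,6,7}; col 6 has {1,3,4,5,6,8}; box has {1,2,3,5,6,7} → only 9 remains.
r4c5 = 8: in row 4, 8 can only go here (every other open cell in that row sees an 8).
r5c5 = 4: row 5 has {1,2,3,5,6,7}; col 5 has {1,2,3,5,6,7,8,9}; box has {1,2,3,5,6,7,8,9} → only 4 remains.
r5c1 = 9: row 5 has {1,2,3,4,5,6,7}; col 1 has {1,5,6,8}; box has {1,3,5,6,7} → only 9 remains.
r5c2 = 8: row 5 has {1,2,3,4,5,6,7,9}; col 2 has {1,3,4,5,6,7}; box has {1,3,5,6,7,9} → only 8 remains.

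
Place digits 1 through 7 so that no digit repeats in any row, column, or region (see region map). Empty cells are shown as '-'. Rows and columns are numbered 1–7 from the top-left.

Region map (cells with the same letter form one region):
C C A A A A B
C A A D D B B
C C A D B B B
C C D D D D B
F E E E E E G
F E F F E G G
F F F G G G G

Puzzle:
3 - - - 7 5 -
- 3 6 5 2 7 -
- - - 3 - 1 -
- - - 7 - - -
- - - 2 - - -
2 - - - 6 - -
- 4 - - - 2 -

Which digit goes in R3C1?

R2C7 = 4: row 2 has {2,3,5,6,7}; col 7 has {}; region has {1,7} → only 4 remains.
R3C5 = 5: row 3 has {1,3}; col 5 has {2,6,7}; region has {1,4,7} → only 5 remains.
R6C4 = 1: row 6 has {2,6}; col 4 has {2,3,5,7}; region has {2,4} → only 1 remains.
R7C4 = 6: row 7 has {2,4}; col 4 has {1,2,3,5,7}; region has {2} → only 6 remains.
R1C4 = 4: row 1 has {3,5,7}; col 4 has {1,2,3,5,6,7}; region has {3,5,6,7} → only 4 remains.
R2C1 = 1: row 2 has {2,3,4,5,6,7}; col 1 has {2,3}; region has {3} → only 1 remains.
R3C3 = 2: row 3 has {1,3,5}; col 3 has {6}; region has {3,4,5,6,7} → only 2 remains.
R3C7 = 6: row 3 has {1,2,3,5}; col 7 has {4}; region has {1,4,5,7} → only 6 remains.
R1C3 = 1: row 1 has {3,4,5,7}; col 3 has {2,6}; region has {2,3,4,5,6,7} → only 1 remains.
R1C7 = 2: row 1 has {1,3,4,5,7}; col 7 has {4,6}; region has {1,4,5,6,7} → only 2 remains.
R3C2 = 7: row 3 has {1,2,3,5,6}; col 2 has {3,4}; region has {1,3} → only 7 remains.
R4C3 = 4: row 4 has {7}; col 3 has {1,2,6}; region has {2,3,5,7} → only 4 remains.
R4C5 = 1: row 4 has {4,7}; col 5 has {2,5,6,7}; region has {2,3,4,5,7} → only 1 remains.
R4C6 = 6: row 4 has {1,4,7}; col 6 has {1,2,5,7}; region has {1,2,3,4,5,7} → only 6 remains.
R4C7 = 3: row 4 has {1,4,6,7}; col 7 has {2,4,6}; region has {1,2,4,5,6,7} → only 3 remains.
R6C2 = 5: row 6 has {1,2,6}; col 2 has {3,4,7}; region has {2,6} → only 5 remains.
R6C7 = 7: row 6 has {1,2,5,6}; col 7 has {2,3,4,6}; region has {2,6} → only 7 remains.
R7C5 = 3: row 7 has {2,4,6}; col 5 has {1,2,5,6,7}; region has {2,6,7} → only 3 remains.
R1C2 = 6: row 1 has {1,2,3,4,5,7}; col 2 has {3,4,5,7}; region has {1,3,7} → only 6 remains.
R3C1 = 4: row 3 has {1,2,3,5,6,7}; col 1 has {1,2,3}; region has {1,3,6,7} → only 4 remains.

4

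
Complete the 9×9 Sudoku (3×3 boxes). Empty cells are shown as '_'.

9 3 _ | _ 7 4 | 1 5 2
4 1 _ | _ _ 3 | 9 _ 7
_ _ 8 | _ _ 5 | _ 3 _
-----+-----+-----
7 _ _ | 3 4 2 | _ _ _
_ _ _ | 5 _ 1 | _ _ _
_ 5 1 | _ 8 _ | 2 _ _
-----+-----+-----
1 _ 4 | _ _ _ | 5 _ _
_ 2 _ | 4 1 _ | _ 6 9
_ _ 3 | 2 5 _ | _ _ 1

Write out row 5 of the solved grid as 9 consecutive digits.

R1C3 = 6 (sole candidate).
R1C4 = 8 (sole candidate).
R2C4 = 6 (sole candidate).
R2C5 = 2 (sole candidate).
R2C8 = 8 (sole candidate).
R3C1 = 2 (sole candidate).
R3C2 = 7 (sole candidate).
R3C5 = 9 (sole candidate).
R4C3 = 9 (sole candidate).
R4C8 = 1 (sole candidate).
R5C3 = 2: row 5 has {1,5}; col 3 has {1,3,4,6,8,9}; box has {1,5,7,9} → only 2 remains.
R5C5 = 6: row 5 has {1,2,5}; col 5 has {1,2,4,5,7,8,9}; box has {1,2,3,4,5,8} → only 6 remains.
R7C5 = 3 (sole candidate).
R7C9 = 8 (sole candidate).
R2C3 = 5 (sole candidate).
R3C4 = 1 (sole candidate).
R8C3 = 7 (sole candidate).
R8C6 = 8 (sole candidate).
R8C7 = 3 (sole candidate).
R8C1 = 5 (sole candidate).
R4C9 = 5 (hidden single in row 4).
R5C8 = 9: in row 5, 9 can only go here (every other open cell in that row sees a 9).
R5C7 = 7: in row 5, 7 can only go here (every other open cell in that row sees a 7).
R6C8 = 4 (sole candidate).
R9C7 = 4 (sole candidate).
R9C8 = 7 (sole candidate).
R3C7 = 6 (sole candidate).
R3C9 = 4 (sole candidate).
R4C7 = 8 (sole candidate).
R5C9 = 3: row 5 has {1,2,5,6,7,9}; col 9 has {1,2,4,5,7,8,9}; box has {1,2,4,5,7,8,9} → only 3 remains.
R6C9 = 6 (sole candidate).
R7C8 = 2 (sole candidate).
R4C2 = 6 (sole candidate).
R5C1 = 8: row 5 has {1,2,3,5,6,7,9}; col 1 has {1,2,4,5,7,9}; box has {1,2,5,6,7,9} → only 8 remains.
R5C2 = 4: row 5 has {1,2,3,5,6,7,8,9}; col 2 has {1,2,3,5,6,7}; box has {1,2,5,6,7,8,9} → only 4 remains.

842561793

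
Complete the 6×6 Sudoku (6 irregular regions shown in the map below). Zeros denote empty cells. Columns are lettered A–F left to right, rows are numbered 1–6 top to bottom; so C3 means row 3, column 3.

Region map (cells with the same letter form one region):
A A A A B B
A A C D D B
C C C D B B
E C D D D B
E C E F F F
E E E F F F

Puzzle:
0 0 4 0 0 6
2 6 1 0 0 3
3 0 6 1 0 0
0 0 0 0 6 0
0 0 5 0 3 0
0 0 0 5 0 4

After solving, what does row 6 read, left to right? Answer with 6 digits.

D1 = 3 (sole candidate).
D2 = 4 (sole candidate).
E2 = 5 (sole candidate).
D4 = 2 (sole candidate).
D5 = 6 (sole candidate).
C4 = 3 (sole candidate).
C6 = 2: row 6 has {4,5}; col 3 has {1,3,4,5,6}; region has {5} → only 2 remains.
E6 = 1: row 6 has {2,4,5}; col 5 has {3,5,6}; region has {3,4,5,6} → only 1 remains.
E1 = 2 (sole candidate).
E3 = 4 (sole candidate).
F3 = 5 (sole candidate).
F4 = 1 (sole candidate).
F5 = 2 (sole candidate).
A6 = 6: row 6 has {1,2,4,5}; col 1 has {2,3}; region has {2,5} → only 6 remains.
B6 = 3: row 6 has {1,2,4,5,6}; col 2 has {6}; region has {2,5,6} → only 3 remains.

632514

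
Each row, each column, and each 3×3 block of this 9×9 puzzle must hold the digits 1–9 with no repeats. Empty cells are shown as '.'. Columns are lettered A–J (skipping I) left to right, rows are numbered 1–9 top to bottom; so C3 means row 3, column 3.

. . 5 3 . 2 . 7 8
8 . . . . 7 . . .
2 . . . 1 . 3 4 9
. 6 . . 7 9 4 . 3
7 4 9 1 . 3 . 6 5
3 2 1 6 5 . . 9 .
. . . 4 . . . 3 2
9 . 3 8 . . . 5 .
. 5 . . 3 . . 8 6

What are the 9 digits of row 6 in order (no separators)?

321654897

J2 = 1 (sole candidate).
B3 = 7 (sole candidate).
C3 = 6 (sole candidate).
D3 = 5 (sole candidate).
F3 = 8 (sole candidate).
A4 = 5 (sole candidate).
C4 = 8 (sole candidate).
D4 = 2 (sole candidate).
H4 = 1 (sole candidate).
E5 = 8 (sole candidate).
G5 = 2 (sole candidate).
F6 = 4: row 6 has {1,2,3,5,6,9}; col 6 has {2,3,7,8,9}; box has {1,2,3,5,6,7,8,9} → only 4 remains.
J6 = 7: row 6 has {1,2,3,4,5,6,9}; col 9 has {1,2,3,5,6,8,9}; box has {1,2,3,4,5,6,9} → only 7 remains.
C7 = 7 (sole candidate).
B8 = 1 (sole candidate).
F8 = 6 (sole candidate).
G8 = 7 (sole candidate).
J8 = 4 (sole candidate).
A9 = 4 (sole candidate).
C9 = 2 (sole candidate).
F9 = 1 (sole candidate).
G9 = 9 (sole candidate).
A1 = 1 (sole candidate).
B1 = 9 (sole candidate).
G1 = 6 (sole candidate).
B2 = 3 (sole candidate).
C2 = 4 (sole candidate).
D2 = 9 (sole candidate).
E2 = 6 (sole candidate).
G2 = 5 (sole candidate).
H2 = 2 (sole candidate).
G6 = 8: row 6 has {1,2,3,4,5,6,7,9}; col 7 has {2,3,4,5,6,7,9}; box has {1,2,3,4,5,6,7,9} → only 8 remains.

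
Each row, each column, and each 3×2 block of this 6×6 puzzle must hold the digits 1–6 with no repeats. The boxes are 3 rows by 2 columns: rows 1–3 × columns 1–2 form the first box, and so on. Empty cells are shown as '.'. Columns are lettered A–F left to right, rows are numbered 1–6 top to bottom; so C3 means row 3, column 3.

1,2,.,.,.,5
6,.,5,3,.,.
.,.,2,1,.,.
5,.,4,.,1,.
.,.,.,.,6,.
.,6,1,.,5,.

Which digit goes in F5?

C1 = 6 (sole candidate).
D1 = 4 (sole candidate).
E1 = 3 (sole candidate).
B2 = 4 (sole candidate).
E2 = 2 (sole candidate).
F2 = 1 (sole candidate).
A3 = 3 (sole candidate).
B3 = 5 (sole candidate).
E3 = 4 (sole candidate).
F3 = 6 (sole candidate).
B4 = 3 (sole candidate).
F4 = 2 (sole candidate).
B5 = 1 (sole candidate).
C5 = 3 (sole candidate).
F5 = 4: row 5 has {1,3,6}; col 6 has {1,2,5,6}; box has {1,2,5,6} → only 4 remains.

4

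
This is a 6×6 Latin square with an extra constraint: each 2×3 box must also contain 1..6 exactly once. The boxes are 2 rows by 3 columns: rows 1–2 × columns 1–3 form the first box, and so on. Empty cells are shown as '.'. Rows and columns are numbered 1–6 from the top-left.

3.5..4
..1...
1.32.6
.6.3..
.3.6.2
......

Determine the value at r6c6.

5

r1c2 = 2: row 1 has {3,4,5}; col 2 has {3,6}; box has {1,3,5} → only 2 remains.
r1c4 = 1: row 1 has {2,3,4,5}; col 4 has {2,3,6}; box has {4} → only 1 remains.
r1c5 = 6: row 1 has {1,2,3,4,5}; col 5 has {}; box has {1,4} → only 6 remains.
r2c2 = 4: row 2 has {1}; col 2 has {2,3,6}; box has {1,2,3,5} → only 4 remains.
r2c4 = 5: row 2 has {1,4}; col 4 has {1,2,3,6}; box has {1,4,6} → only 5 remains.
r2c6 = 3: row 2 has {1,4,5}; col 6 has {2,4,6}; box has {1,4,5,6} → only 3 remains.
r3c2 = 5: row 3 has {1,2,3,6}; col 2 has {2,3,4,6}; box has {1,3,6} → only 5 remains.
r3c5 = 4: row 3 has {1,2,3,5,6}; col 5 has {6}; box has {2,3,6} → only 4 remains.
r5c3 = 4: row 5 has {2,3,6}; col 3 has {1,3,5}; box has {3} → only 4 remains.
r6c2 = 1: row 6 has {}; col 2 has {2,3,4,5,6}; box has {3,4} → only 1 remains.
r6c4 = 4: row 6 has {1}; col 4 has {1,2,3,5,6}; box has {2,6} → only 4 remains.
r6c6 = 5: row 6 has {1,4}; col 6 has {2,3,4,6}; box has {2,4,6} → only 5 remains.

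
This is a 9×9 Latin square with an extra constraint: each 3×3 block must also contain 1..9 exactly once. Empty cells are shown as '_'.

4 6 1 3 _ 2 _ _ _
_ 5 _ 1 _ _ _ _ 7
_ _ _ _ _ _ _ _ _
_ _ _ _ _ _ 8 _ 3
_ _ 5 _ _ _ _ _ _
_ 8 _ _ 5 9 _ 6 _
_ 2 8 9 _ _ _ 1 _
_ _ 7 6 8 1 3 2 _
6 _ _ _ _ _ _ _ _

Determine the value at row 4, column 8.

row 1, column 5 = 7: in row 1, 7 can only go here (every other open cell in that row sees a 7).
row 4, column 8 = 5: in row 4, 5 can only go here (every other open cell in that row sees a 5).

5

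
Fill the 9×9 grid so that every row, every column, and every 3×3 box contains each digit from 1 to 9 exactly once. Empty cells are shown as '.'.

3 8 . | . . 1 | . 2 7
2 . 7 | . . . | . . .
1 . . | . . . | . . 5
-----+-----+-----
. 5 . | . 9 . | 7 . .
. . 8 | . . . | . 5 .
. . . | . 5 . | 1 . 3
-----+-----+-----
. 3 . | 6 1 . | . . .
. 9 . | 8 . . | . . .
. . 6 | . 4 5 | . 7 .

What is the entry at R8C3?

R1C5 = 6 (sole candidate).
R9C1 = 8 (sole candidate).
R2C4 = 5 (hidden single in row 2).
R1C3 = 5 (hidden single in row 1).
R4C3 = 3 (hidden single in column 3).
R4C4 = 1 (hidden single in row 4).
R5C2 = 1 (hidden single in row 5).
R9C2 = 2 (sole candidate).
R7C3 = 4 (sole candidate).
R8C3 = 1: row 8 has {8,9}; col 3 has {3,4,5,6,7,8}; box has {2,3,4,6,8,9} → only 1 remains.

1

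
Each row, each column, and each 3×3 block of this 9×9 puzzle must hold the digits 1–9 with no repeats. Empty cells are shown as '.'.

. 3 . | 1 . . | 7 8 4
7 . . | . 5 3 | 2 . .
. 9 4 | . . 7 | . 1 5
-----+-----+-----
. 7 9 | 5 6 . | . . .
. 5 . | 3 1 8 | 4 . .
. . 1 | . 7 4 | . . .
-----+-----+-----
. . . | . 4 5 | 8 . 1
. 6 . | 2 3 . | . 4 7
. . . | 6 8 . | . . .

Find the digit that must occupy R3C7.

R3C4 = 8 (sole candidate).
R3C5 = 2 (sole candidate).
R4C6 = 2 (sole candidate).
R4C8 = 3 (sole candidate).
R4C9 = 8 (sole candidate).
R6C4 = 9 (sole candidate).
R7C2 = 2 (sole candidate).
R7C4 = 7 (sole candidate).
R1C5 = 9 (sole candidate).
R1C6 = 6 (sole candidate).
R2C4 = 4 (sole candidate).
R3C1 = 6 (sole candidate).
R3C7 = 3: row 3 has {1,2,4,5,6,7,8,9}; col 7 has {2,4,7,8}; box has {1,2,4,5,7,8} → only 3 remains.

3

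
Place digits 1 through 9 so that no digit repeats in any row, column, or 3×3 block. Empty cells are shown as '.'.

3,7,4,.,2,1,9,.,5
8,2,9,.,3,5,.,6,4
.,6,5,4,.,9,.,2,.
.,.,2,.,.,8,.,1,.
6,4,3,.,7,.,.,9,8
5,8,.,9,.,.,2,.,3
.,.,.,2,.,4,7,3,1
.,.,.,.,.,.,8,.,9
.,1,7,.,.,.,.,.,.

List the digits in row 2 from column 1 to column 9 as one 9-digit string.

829735164

R1C8 = 8: row 1 has {1,2,3,4,5,7,9}; col 8 has {1,2,3,6,9}; box has {2,4,5,6,9} → only 8 remains.
R2C4 = 7: row 2 has {2,3,4,5,6,8,9}; col 4 has {2,4,9}; box has {1,2,3,4,5,9} → only 7 remains.
R2C7 = 1: row 2 has {2,3,4,5,6,7,8,9}; col 7 has {2,7,8,9}; box has {2,4,5,6,8,9} → only 1 remains.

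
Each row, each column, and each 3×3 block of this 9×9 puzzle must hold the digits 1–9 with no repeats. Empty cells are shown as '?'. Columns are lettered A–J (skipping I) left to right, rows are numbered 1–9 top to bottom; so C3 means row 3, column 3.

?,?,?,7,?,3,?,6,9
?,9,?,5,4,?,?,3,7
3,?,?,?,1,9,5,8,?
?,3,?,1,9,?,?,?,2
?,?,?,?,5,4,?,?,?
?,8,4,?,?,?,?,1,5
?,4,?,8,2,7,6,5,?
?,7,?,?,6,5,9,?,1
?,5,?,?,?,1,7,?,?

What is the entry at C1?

E1 = 8 (sole candidate).
J3 = 4 (sole candidate).
G6 = 3 (sole candidate).
J7 = 3 (sole candidate).
E9 = 3 (sole candidate).
J9 = 8 (sole candidate).
G5 = 8 (sole candidate).
J5 = 6 (sole candidate).
E6 = 7 (sole candidate).
D8 = 4 (sole candidate).
H8 = 2 (sole candidate).
D9 = 9 (sole candidate).
H9 = 4 (sole candidate).
G4 = 4 (sole candidate).
H4 = 7 (sole candidate).
H5 = 9 (sole candidate).
A8 = 8 (sole candidate).
C8 = 3 (sole candidate).
A1 = 4 (hidden single in row 1).
C1 = 5: in row 1, 5 can only go here (every other open cell in that row sees a 5).

5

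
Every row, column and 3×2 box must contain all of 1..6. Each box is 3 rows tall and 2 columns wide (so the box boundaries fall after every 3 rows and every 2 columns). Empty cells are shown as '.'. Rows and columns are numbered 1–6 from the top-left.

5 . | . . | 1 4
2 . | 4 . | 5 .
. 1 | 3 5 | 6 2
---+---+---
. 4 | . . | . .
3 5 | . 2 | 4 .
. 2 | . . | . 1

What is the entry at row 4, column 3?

6

row 1, column 4 = 6 (sole candidate).
row 2, column 4 = 1 (sole candidate).
row 2, column 6 = 3 (sole candidate).
row 3, column 1 = 4 (sole candidate).
row 4, column 4 = 3 (sole candidate).
row 4, column 5 = 2 (sole candidate).
row 5, column 6 = 6 (sole candidate).
row 6, column 1 = 6 (sole candidate).
row 6, column 3 = 5 (sole candidate).
row 6, column 4 = 4 (sole candidate).
row 6, column 5 = 3 (sole candidate).
row 1, column 2 = 3 (sole candidate).
row 1, column 3 = 2 (sole candidate).
row 2, column 2 = 6 (sole candidate).
row 4, column 1 = 1 (sole candidate).
row 4, column 3 = 6: row 4 has {1,2,3,4}; col 3 has {2,3,4,5}; box has {2,3,4,5} → only 6 remains.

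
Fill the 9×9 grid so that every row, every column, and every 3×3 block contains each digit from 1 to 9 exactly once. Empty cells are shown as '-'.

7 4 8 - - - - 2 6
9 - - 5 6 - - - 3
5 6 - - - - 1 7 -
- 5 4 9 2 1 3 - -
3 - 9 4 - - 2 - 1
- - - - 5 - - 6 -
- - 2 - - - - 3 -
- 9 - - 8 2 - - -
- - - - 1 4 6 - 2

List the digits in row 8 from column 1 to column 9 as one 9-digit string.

r2c3 = 1: row 2 has {3,5,6,9}; col 3 has {2,4,8,9}; box has {4,5,6,7,8,9} → only 1 remains.
r3c3 = 3: row 3 has {1,5,6,7}; col 3 has {1,2,4,8,9}; box has {1,4,5,6,7,8,9} → only 3 remains.
r4c8 = 8: row 4 has {1,2,3,4,5,9}; col 8 has {2,3,6,7}; box has {1,2,3,6} → only 8 remains.
r4c9 = 7: row 4 has {1,2,3,4,5,8,9}; col 9 has {1,2,3,6}; box has {1,2,3,6,8} → only 7 remains.
r5c5 = 7: row 5 has {1,2,3,4,9}; col 5 has {1,2,5,6,8}; box has {1,2,4,5,9} → only 7 remains.
r5c8 = 5: row 5 has {1,2,3,4,7,9}; col 8 has {2,3,6,7,8}; box has {1,2,3,6,7,8} → only 5 remains.
r6c3 = 7: row 6 has {5,6}; col 3 has {1,2,3,4,8,9}; box has {3,4,5,9} → only 7 remains.
r7c5 = 9: row 7 has {2,3}; col 5 has {1,2,5,6,7,8}; box has {1,2,4,8} → only 9 remains.
r9c1 = 8: row 9 has {1,2,4,6}; col 1 has {3,5,7,9}; box has {2,9} → only 8 remains.
r9c3 = 5: row 9 has {1,2,4,6,8}; col 3 has {1,2,3,4,7,8,9}; box has {2,8,9} → only 5 remains.
r9c8 = 9: row 9 has {1,2,4,5,6,8}; col 8 has {2,3,5,6,7,8}; box has {2,3,6} → only 9 remains.
r1c5 = 3: row 1 has {2,4,6,7,8}; col 5 has {1,2,5,6,7,8,9}; box has {5,6} → only 3 remains.
r1c6 = 9: row 1 has {2,3,4,6,7,8}; col 6 has {1,2,4}; box has {3,5,6} → only 9 remains.
r1c7 = 5: row 1 has {2,3,4,6,7,8,9}; col 7 has {1,2,3,6}; box has {1,2,3,6,7} → only 5 remains.
r2c2 = 2: row 2 has {1,3,5,6,9}; col 2 has {4,5,6,9}; box has {1,3,4,5,6,7,8,9} → only 2 remains.
r2c8 = 4: row 2 has {1,2,3,5,6,9}; col 8 has {2,3,5,6,7,8,9}; box has {1,2,3,5,6,7} → only 4 remains.
r3c5 = 4: row 3 has {1,3,5,6,7}; col 5 has {1,2,3,5,6,7,8,9}; box has {3,5,6,9} → only 4 remains.
r3c6 = 8: row 3 has {1,3,4,5,6,7}; col 6 has {1,2,4,9}; box has {3,4,5,6,9} → only 8 remains.
r3c9 = 9: row 3 has {1,3,4,5,6,7,8}; col 9 has {1,2,3,6,7}; box has {1,2,3,4,5,6,7} → only 9 remains.
r4c1 = 6: row 4 has {1,2,3,4,5,7,8,9}; col 1 has {3,5,7,8,9}; box has {3,4,5,7,9} → only 6 remains.
r5c2 = 8: row 5 has {1,2,3,4,5,7,9}; col 2 has {2,4,5,6,9}; box has {3,4,5,6,7,9} → only 8 remains.
r5c6 = 6: row 5 has {1,2,3,4,5,7,8,9}; col 6 has {1,2,4,8,9}; box has {1,2,4,5,7,9} → only 6 remains.
r6c2 = 1: row 6 has {5,6,7}; col 2 has {2,4,5,6,8,9}; box has {3,4,5,6,7,8,9} → only 1 remains.
r6c6 = 3: row 6 has {1,5,6,7}; col 6 has {1,2,4,6,8,9}; box has {1,2,4,5,6,7,9} → only 3 remains.
r6c9 = 4: row 6 has {1,3,5,6,7}; col 9 has {1,2,3,6,7,9}; box has {1,2,3,5,6,7,8} → only 4 remains.
r7c2 = 7: row 7 has {2,3,9}; col 2 has {1,2,4,5,6,8,9}; box has {2,5,8,9} → only 7 remains.
r7c4 = 6: row 7 has {2,3,7,9}; col 4 has {4,5,9}; box has {1,2,4,8,9} → only 6 remains.
r7c6 = 5: row 7 has {2,3,6,7,9}; col 6 has {1,2,3,4,6,8,9}; box has {1,2,4,6,8,9} → only 5 remains.
r7c9 = 8: row 7 has {2,3,5,6,7,9}; col 9 has {1,2,3,4,6,7,9}; box has {2,3,6,9} → only 8 remains.
r8c3 = 6: row 8 has {2,8,9}; col 3 has {1,2,3,4,5,7,8,9}; box has {2,5,7,8,9} → only 6 remains.
r8c8 = 1: row 8 has {2,6,8,9}; col 8 has {2,3,4,5,6,7,8,9}; box has {2,3,6,8,9} → only 1 remains.
r8c9 = 5: row 8 has {1,2,6,8,9}; col 9 has {1,2,3,4,6,7,8,9}; box has {1,2,3,6,8,9} → only 5 remains.
r9c2 = 3: row 9 has {1,2,4,5,6,8,9}; col 2 has {1,2,4,5,6,7,8,9}; box has {2,5,6,7,8,9} → only 3 remains.
r9c4 = 7: row 9 has {1,2,3,4,5,6,8,9}; col 4 has {4,5,6,9}; box has {1,2,4,5,6,8,9} → only 7 remains.
r1c4 = 1: row 1 has {2,3,4,5,6,7,8,9}; col 4 has {4,5,6,7,9}; box has {3,4,5,6,8,9} → only 1 remains.
r2c6 = 7: row 2 has {1,2,3,4,5,6,9}; col 6 has {1,2,3,4,5,6,8,9}; box has {1,3,4,5,6,8,9} → only 7 remains.
r2c7 = 8: row 2 has {1,2,3,4,5,6,7,9}; col 7 has {1,2,3,5,6}; box has {1,2,3,4,5,6,7,9} → only 8 remains.
r3c4 = 2: row 3 has {1,3,4,5,6,7,8,9}; col 4 has {1,4,5,6,7,9}; box has {1,3,4,5,6,7,8,9} → only 2 remains.
r6c1 = 2: row 6 has {1,3,4,5,6,7}; col 1 has {3,5,6,7,8,9}; box has {1,3,4,5,6,7,8,9} → only 2 remains.
r6c4 = 8: row 6 has {1,2,3,4,5,6,7}; col 4 has {1,2,4,5,6,7,9}; box has {1,2,3,4,5,6,7,9} → only 8 remains.
r6c7 = 9: row 6 has {1,2,3,4,5,6,7,8}; col 7 has {1,2,3,5,6,8}; box has {1,2,3,4,5,6,7,8} → only 9 remains.
r7c7 = 4: row 7 has {2,3,5,6,7,8,9}; col 7 has {1,2,3,5,6,8,9}; box has {1,2,3,5,6,8,9} → only 4 remains.
r8c1 = 4: row 8 has {1,2,5,6,8,9}; col 1 has {2,3,5,6,7,8,9}; box has {2,3,5,6,7,8,9} → only 4 remains.
r8c4 = 3: row 8 has {1,2,4,5,6,8,9}; col 4 has {1,2,4,5,6,7,8,9}; box has {1,2,4,5,6,7,8,9} → only 3 remains.
r8c7 = 7: row 8 has {1,2,3,4,5,6,8,9}; col 7 has {1,2,3,4,5,6,8,9}; box has {1,2,3,4,5,6,8,9} → only 7 remains.

496382715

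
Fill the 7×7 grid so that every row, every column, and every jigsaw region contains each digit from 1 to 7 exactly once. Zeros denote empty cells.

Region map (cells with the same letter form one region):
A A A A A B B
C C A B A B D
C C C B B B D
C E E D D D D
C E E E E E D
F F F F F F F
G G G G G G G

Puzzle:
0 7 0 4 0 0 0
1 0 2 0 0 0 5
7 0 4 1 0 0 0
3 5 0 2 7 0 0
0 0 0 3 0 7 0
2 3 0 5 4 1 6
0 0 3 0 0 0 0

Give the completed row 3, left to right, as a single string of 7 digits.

row 2, column 2 = 6: row 2 has {1,2,5}; col 2 has {3,5,7}; region has {1,3,4,7} → only 6 remains.
row 2, column 4 = 7: row 2 has {1,2,5,6}; col 4 has {1,2,3,4,5}; region has {1} → only 7 remains.
row 2, column 5 = 3: row 2 has {1,2,5,6,7}; col 5 has {4,7}; region has {2,4,7} → only 3 remains.
row 2, column 6 = 4: row 2 has {1,2,3,5,6,7}; col 6 has {1,7}; region has {1,7} → only 4 remains.
row 3, column 2 = 2: row 3 has {1,4,7}; col 2 has {3,5,6,7}; region has {1,3,4,6,7} → only 2 remains.
row 3, column 7 = 3: row 3 has {1,2,4,7}; col 7 has {5,6}; region has {2,5,7} → only 3 remains.
row 4, column 6 = 6: row 4 has {2,3,5,7}; col 6 has {1,4,7}; region has {2,3,5,7} → only 6 remains.
row 5, column 1 = 5: row 5 has {3,7}; col 1 has {1,2,3,7}; region has {1,2,3,4,6,7} → only 5 remains.
row 6, column 3 = 7: row 6 has {1,2,3,4,5,6}; col 3 has {2,3,4}; region has {1,2,3,4,5,6} → only 7 remains.
row 7, column 4 = 6: row 7 has {3}; col 4 has {1,2,3,4,5,7}; region has {3} → only 6 remains.
row 1, column 1 = 6: row 1 has {4,7}; col 1 has {1,2,3,5,7}; region has {2,3,4,7} → only 6 remains.
row 1, column 7 = 2: row 1 has {4,6,7}; col 7 has {3,5,6}; region has {1,4,7} → only 2 remains.
row 3, column 6 = 5: row 3 has {1,2,3,4,7}; col 6 has {1,4,6,7}; region has {1,2,4,7} → only 5 remains.
row 4, column 3 = 1: row 4 has {2,3,5,6,7}; col 3 has {2,3,4,7}; region has {3,5,7} → only 1 remains.
row 4, column 7 = 4: row 4 has {1,2,3,5,6,7}; col 7 has {2,3,5,6}; region has {2,3,5,6,7} → only 4 remains.
row 5, column 2 = 4: row 5 has {3,5,7}; col 2 has {2,3,5,6,7}; region has {1,3,5,7} → only 4 remains.
row 5, column 3 = 6: row 5 has {3,4,5,7}; col 3 has {1,2,3,4,7}; region has {1,3,4,5,7} → only 6 remains.
row 5, column 5 = 2: row 5 has {3,4,5,6,7}; col 5 has {3,4,7}; region has {1,3,4,5,6,7} → only 2 remains.
row 5, column 7 = 1: row 5 has {2,3,4,5,6,7}; col 7 has {2,3,4,5,6}; region has {2,3,4,5,6,7} → only 1 remains.
row 7, column 1 = 4: row 7 has {3,6}; col 1 has {1,2,3,5,6,7}; region has {3,6} → only 4 remains.
row 7, column 2 = 1: row 7 has {3,4,6}; col 2 has {2,3,4,5,6,7}; region has {3,4,6} → only 1 remains.
row 7, column 5 = 5: row 7 has {1,3,4,6}; col 5 has {2,3,4,7}; region has {1,3,4,6} → only 5 remains.
row 7, column 6 = 2: row 7 has {1,3,4,5,6}; col 6 has {1,4,5,6,7}; region has {1,3,4,5,6} → only 2 remains.
row 7, column 7 = 7: row 7 has {1,2,3,4,5,6}; col 7 has {1,2,3,4,5,6}; region has {1,2,3,4,5,6} → only 7 remains.
row 1, column 3 = 5: row 1 has {2,4,6,7}; col 3 has {1,2,3,4,6,7}; region has {2,3,4,6,7} → only 5 remains.
row 1, column 5 = 1: row 1 has {2,4,5,6,7}; col 5 has {2,3,4,5,7}; region has {2,3,4,5,6,7} → only 1 remains.
row 1, column 6 = 3: row 1 has {1,2,4,5,6,7}; col 6 has {1,2,4,5,6,7}; region has {1,2,4,5,7} → only 3 remains.
row 3, column 5 = 6: row 3 has {1,2,3,4,5,7}; col 5 has {1,2,3,4,5,7}; region has {1,2,3,4,5,7} → only 6 remains.

7241653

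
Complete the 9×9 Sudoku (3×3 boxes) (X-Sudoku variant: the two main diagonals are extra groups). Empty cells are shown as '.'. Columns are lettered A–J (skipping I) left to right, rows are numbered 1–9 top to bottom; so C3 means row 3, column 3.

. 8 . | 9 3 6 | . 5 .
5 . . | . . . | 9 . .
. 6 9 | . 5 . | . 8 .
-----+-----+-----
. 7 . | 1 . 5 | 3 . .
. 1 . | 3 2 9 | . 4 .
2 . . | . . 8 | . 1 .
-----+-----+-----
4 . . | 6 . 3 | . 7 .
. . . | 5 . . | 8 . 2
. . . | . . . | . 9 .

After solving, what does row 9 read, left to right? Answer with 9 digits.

657281493

A1 = 7 (sole candidate).
G7 = 5 (sole candidate).
J7 = 1 (sole candidate).
J1 = 4 (sole candidate).
D6 = 7 (sole candidate).
G6 = 6 (sole candidate).
C7 = 8 (sole candidate).
E7 = 9 (sole candidate).
G9 = 4: row 9 has {9}; col 7 has {3,5,6,8,9}; box has {1,2,5,7,8,9} → only 4 remains.
G3 = 1 (sole candidate).
H4 = 2 (sole candidate).
G5 = 7 (sole candidate).
E6 = 4 (sole candidate).
B7 = 2 (sole candidate).
G1 = 2 (sole candidate).
A3 = 3 (sole candidate).
J3 = 7 (sole candidate).
E4 = 6 (sole candidate).
A9 = 6: row 9 has {4,9}; col 1 has {2,3,4,5,7}; box has {2,4,8}; anti-diagonal has {1,2,4,5,7,8} → only 6 remains.
J9 = 3: row 9 has {4,6,9}; col 9 has {1,2,4,7}; box has {1,2,4,5,7,8,9}; main diagonal has {1,2,5,7,8,9} → only 3 remains.
C1 = 1 (sole candidate).
B2 = 4 (sole candidate).
C2 = 2 (sole candidate).
D2 = 8 (sole candidate).
H2 = 3 (sole candidate).
J2 = 6 (sole candidate).
C4 = 4 (sole candidate).
A5 = 8 (sole candidate).
J5 = 5 (sole candidate).
J6 = 9 (sole candidate).
B8 = 9 (sole candidate).
H8 = 6 (sole candidate).
B9 = 5: row 9 has {3,4,6,9}; col 2 has {1,2,4,6,7,8,9}; box has {2,4,6,8,9} → only 5 remains.
C9 = 7: row 9 has {3,4,5,6,9}; col 3 has {1,2,4,8,9}; box has {2,4,5,6,8,9} → only 7 remains.
D9 = 2: row 9 has {3,4,5,6,7,9}; col 4 has {1,3,5,6,7,8,9}; box has {3,5,6,9} → only 2 remains.
F9 = 1: row 9 has {2,3,4,5,6,7,9}; col 6 has {3,5,6,8,9}; box has {2,3,5,6,9} → only 1 remains.
F2 = 7 (sole candidate).
D3 = 4 (sole candidate).
F3 = 2 (sole candidate).
A4 = 9 (sole candidate).
J4 = 8 (sole candidate).
C5 = 6 (sole candidate).
B6 = 3 (sole candidate).
C6 = 5 (sole candidate).
A8 = 1 (sole candidate).
C8 = 3 (sole candidate).
E8 = 7 (sole candidate).
F8 = 4 (sole candidate).
E9 = 8: row 9 has {1,2,3,4,5,6,7,9}; col 5 has {2,3,4,5,6,7,9}; box has {1,2,3,4,5,6,7,9} → only 8 remains.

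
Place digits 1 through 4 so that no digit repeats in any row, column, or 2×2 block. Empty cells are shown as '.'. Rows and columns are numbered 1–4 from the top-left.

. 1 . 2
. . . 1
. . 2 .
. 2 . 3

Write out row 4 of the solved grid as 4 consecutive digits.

R3C4 = 4: row 3 has {2}; col 4 has {1,2,3}; box has {2,3} → only 4 remains.
R4C3 = 1: row 4 has {2,3}; col 3 has {2}; box has {2,3,4} → only 1 remains.
R3C2 = 3: row 3 has {2,4}; col 2 has {1,2}; box has {2} → only 3 remains.
R4C1 = 4: row 4 has {1,2,3}; col 1 has {}; box has {2,3} → only 4 remains.

4213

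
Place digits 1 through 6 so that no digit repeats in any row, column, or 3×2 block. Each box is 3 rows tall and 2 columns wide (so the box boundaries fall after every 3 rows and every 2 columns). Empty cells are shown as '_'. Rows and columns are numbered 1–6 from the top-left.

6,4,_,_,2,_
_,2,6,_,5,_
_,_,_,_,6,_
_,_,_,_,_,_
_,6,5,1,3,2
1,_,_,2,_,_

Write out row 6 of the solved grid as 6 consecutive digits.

153246

row 2, column 1 = 3 (sole candidate).
row 2, column 4 = 4 (sole candidate).
row 2, column 6 = 1 (sole candidate).
row 3, column 1 = 5 (sole candidate).
row 3, column 2 = 1 (sole candidate).
row 3, column 4 = 3 (sole candidate).
row 3, column 6 = 4 (sole candidate).
row 4, column 4 = 6 (sole candidate).
row 4, column 6 = 5 (sole candidate).
row 5, column 1 = 4 (sole candidate).
row 6, column 5 = 4: row 6 has {1,2}; col 5 has {2,3,5,6}; box has {2,3,5} → only 4 remains.
row 6, column 6 = 6: row 6 has {1,2,4}; col 6 has {1,2,4,5}; box has {2,3,4,5} → only 6 remains.
row 1, column 3 = 1 (sole candidate).
row 1, column 4 = 5 (sole candidate).
row 1, column 6 = 3 (sole candidate).
row 3, column 3 = 2 (sole candidate).
row 4, column 1 = 2 (sole candidate).
row 4, column 2 = 3 (sole candidate).
row 4, column 3 = 4 (sole candidate).
row 4, column 5 = 1 (sole candidate).
row 6, column 2 = 5: row 6 has {1,2,4,6}; col 2 has {1,2,3,4,6}; box has {1,2,3,4,6} → only 5 remains.
row 6, column 3 = 3: row 6 has {1,2,4,5,6}; col 3 has {1,2,4,5,6}; box has {1,2,4,5,6} → only 3 remains.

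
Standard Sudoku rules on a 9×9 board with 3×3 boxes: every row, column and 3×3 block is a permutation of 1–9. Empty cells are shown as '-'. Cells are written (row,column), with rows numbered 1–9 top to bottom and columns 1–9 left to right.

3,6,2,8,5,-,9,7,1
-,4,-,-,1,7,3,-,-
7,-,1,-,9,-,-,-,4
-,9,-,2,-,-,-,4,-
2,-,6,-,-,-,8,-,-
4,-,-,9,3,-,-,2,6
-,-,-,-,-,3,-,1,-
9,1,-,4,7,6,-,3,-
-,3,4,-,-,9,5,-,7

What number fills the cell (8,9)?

(1,6) = 4: row 1 has {1,2,3,5,6,7,8,9}; col 6 has {3,6,7,9}; box has {1,5,7,8,9} → only 4 remains.
(2,4) = 6: row 2 has {1,3,4,7}; col 4 has {2,4,8,9}; box has {1,4,5,7,8,9} → only 6 remains.
(3,4) = 3: row 3 has {1,4,7,9}; col 4 has {2,4,6,8,9}; box has {1,4,5,6,7,8,9} → only 3 remains.
(3,6) = 2: row 3 has {1,3,4,7,9}; col 6 has {3,4,6,7,9}; box has {1,3,4,5,6,7,8,9} → only 2 remains.
(3,7) = 6: row 3 has {1,2,3,4,7,9}; col 7 has {3,5,8,9}; box has {1,3,4,7,9} → only 6 remains.
(5,5) = 4: row 5 has {2,6,8}; col 5 has {1,3,5,7,9}; box has {2,3,9} → only 4 remains.
(7,4) = 5: row 7 has {1,3}; col 4 has {2,3,4,6,8,9}; box has {3,4,6,7,9} → only 5 remains.
(8,7) = 2: row 8 has {1,3,4,6,7,9}; col 7 has {3,5,6,8,9}; box has {1,3,5,7} → only 2 remains.
(8,9) = 8: row 8 has {1,2,3,4,6,7,9}; col 9 has {1,4,6,7}; box has {1,2,3,5,7} → only 8 remains.

8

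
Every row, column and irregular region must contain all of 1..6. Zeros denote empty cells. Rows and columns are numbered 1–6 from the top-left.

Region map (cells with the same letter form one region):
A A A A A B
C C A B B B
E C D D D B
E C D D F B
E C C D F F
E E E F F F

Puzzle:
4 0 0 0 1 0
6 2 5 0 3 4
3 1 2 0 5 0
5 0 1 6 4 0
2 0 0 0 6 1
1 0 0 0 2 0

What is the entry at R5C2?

R2C4 = 1 (sole candidate).
R3C4 = 4 (sole candidate).
R3C6 = 6 (sole candidate).
R4C2 = 3 (sole candidate).
R4C6 = 2 (sole candidate).
R5C3 = 4 (sole candidate).
R5C4 = 3 (sole candidate).
R6C3 = 6 (sole candidate).
R6C4 = 5 (sole candidate).
R6C6 = 3 (sole candidate).
R1C2 = 6 (sole candidate).
R1C3 = 3 (sole candidate).
R1C4 = 2 (sole candidate).
R1C6 = 5 (sole candidate).
R5C2 = 5: row 5 has {1,2,3,4,6}; col 2 has {1,2,3,6}; region has {1,2,3,4,6} → only 5 remains.

5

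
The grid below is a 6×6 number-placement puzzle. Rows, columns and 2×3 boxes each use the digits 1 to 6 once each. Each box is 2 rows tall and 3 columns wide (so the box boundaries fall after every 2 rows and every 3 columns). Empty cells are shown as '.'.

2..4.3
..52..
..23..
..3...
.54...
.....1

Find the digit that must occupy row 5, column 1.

row 2, column 6 = 6: row 2 has {2,5}; col 6 has {1,3}; box has {2,3,4} → only 6 remains.
row 5, column 4 = 6: row 5 has {4,5}; col 4 has {2,3,4}; box has {1} → only 6 remains.
row 5, column 6 = 2: row 5 has {4,5,6}; col 6 has {1,3,6}; box has {1,6} → only 2 remains.
row 6, column 3 = 6: row 6 has {1}; col 3 has {2,3,4,5}; box has {4,5} → only 6 remains.
row 6, column 4 = 5: row 6 has {1,6}; col 4 has {2,3,4,6}; box has {1,2,6} → only 5 remains.
row 1, column 3 = 1: row 1 has {2,3,4}; col 3 has {2,3,4,5,6}; box has {2,5} → only 1 remains.
row 1, column 5 = 5: row 1 has {1,2,3,4}; col 5 has {}; box has {2,3,4,6} → only 5 remains.
row 2, column 5 = 1: row 2 has {2,5,6}; col 5 has {5}; box has {2,3,4,5,6} → only 1 remains.
row 4, column 4 = 1: row 4 has {3}; col 4 has {2,3,4,5,6}; box has {3} → only 1 remains.
row 5, column 5 = 3: row 5 has {2,4,5,6}; col 5 has {1,5}; box has {1,2,5,6} → only 3 remains.
row 6, column 1 = 3: row 6 has {1,5,6}; col 1 has {2}; box has {4,5,6} → only 3 remains.
row 6, column 2 = 2: row 6 has {1,3,5,6}; col 2 has {5}; box has {3,4,5,6} → only 2 remains.
row 6, column 5 = 4: row 6 has {1,2,3,5,6}; col 5 has {1,3,5}; box has {1,2,3,5,6} → only 4 remains.
row 1, column 2 = 6: row 1 has {1,2,3,4,5}; col 2 has {2,5}; box has {1,2,5} → only 6 remains.
row 2, column 1 = 4: row 2 has {1,2,5,6}; col 1 has {2,3}; box has {1,2,5,6} → only 4 remains.
row 2, column 2 = 3: row 2 has {1,2,4,5,6}; col 2 has {2,5,6}; box has {1,2,4,5,6} → only 3 remains.
row 3, column 5 = 6: row 3 has {2,3}; col 5 has {1,3,4,5}; box has {1,3} → only 6 remains.
row 4, column 2 = 4: row 4 has {1,3}; col 2 has {2,3,5,6}; box has {2,3} → only 4 remains.
row 4, column 5 = 2: row 4 has {1,3,4}; col 5 has {1,3,4,5,6}; box has {1,3,6} → only 2 remains.
row 4, column 6 = 5: row 4 has {1,2,3,4}; col 6 has {1,2,3,6}; box has {1,2,3,6} → only 5 remains.
row 5, column 1 = 1: row 5 has {2,3,4,5,6}; col 1 has {2,3,4}; box has {2,3,4,5,6} → only 1 remains.

1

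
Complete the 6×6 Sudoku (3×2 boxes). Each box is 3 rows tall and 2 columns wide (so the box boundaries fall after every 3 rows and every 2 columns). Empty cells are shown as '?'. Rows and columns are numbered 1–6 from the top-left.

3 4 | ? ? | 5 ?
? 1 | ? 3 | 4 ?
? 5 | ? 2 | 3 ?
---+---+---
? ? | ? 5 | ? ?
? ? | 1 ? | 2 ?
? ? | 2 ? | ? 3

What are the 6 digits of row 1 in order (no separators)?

346152

row 1, column 3 = 6: row 1 has {3,4,5}; col 3 has {1,2}; box has {2,3} → only 6 remains.
row 1, column 4 = 1: row 1 has {3,4,5,6}; col 4 has {2,3,5}; box has {2,3,6} → only 1 remains.
row 1, column 6 = 2: row 1 has {1,3,4,5,6}; col 6 has {3}; box has {3,4,5} → only 2 remains.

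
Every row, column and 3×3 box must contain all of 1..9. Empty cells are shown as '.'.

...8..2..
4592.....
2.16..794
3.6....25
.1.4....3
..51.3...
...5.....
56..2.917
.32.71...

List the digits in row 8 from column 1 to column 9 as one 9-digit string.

r1c2 = 7: row 1 has {2,8}; col 2 has {1,3,5,6}; box has {1,2,4,5,9} → only 7 remains.
r1c3 = 3: row 1 has {2,7,8}; col 3 has {1,2,5,6,9}; box has {1,2,4,5,7,9} → only 3 remains.
r2c6 = 7: row 2 has {2,4,5,9}; col 6 has {1,3}; box has {2,6,8} → only 7 remains.
r3c2 = 8: row 3 has {1,2,4,6,7,9}; col 2 has {1,3,5,6,7}; box has {1,2,3,4,5,7,9} → only 8 remains.
r3c6 = 5: row 3 has {1,2,4,6,7,8,9}; col 6 has {1,3,7}; box has {2,6,7,8} → only 5 remains.
r8c4 = 3: row 8 has {1,2,5,6,7,9}; col 4 has {1,2,4,5,6,8}; box has {1,2,5,7} → only 3 remains.
r9c4 = 9: row 9 has {1,2,3,7}; col 4 has {1,2,3,4,5,6,8}; box has {1,2,3,5,7} → only 9 remains.
r1c1 = 6: row 1 has {2,3,7,8}; col 1 has {2,3,4,5}; box has {1,2,3,4,5,7,8,9} → only 6 remains.
r1c8 = 5: row 1 has {2,3,6,7,8}; col 8 has {1,2,9}; box has {2,4,7,9} → only 5 remains.
r1c9 = 1: row 1 has {2,3,5,6,7,8}; col 9 has {3,4,5,7}; box has {2,4,5,7,9} → only 1 remains.
r3c5 = 3: row 3 has {1,2,4,5,6,7,8,9}; col 5 has {2,7}; box has {2,5,6,7,8} → only 3 remains.
r4c4 = 7: row 4 has {2,3,5,6}; col 4 has {1,2,3,4,5,6,8,9}; box has {1,3,4} → only 7 remains.
r9c1 = 8: row 9 has {1,2,3,7,9}; col 1 has {2,3,4,5,6}; box has {2,3,5,6} → only 8 remains.
r9c9 = 6: row 9 has {1,2,3,7,8,9}; col 9 has {1,3,4,5,7}; box has {1,7,9} → only 6 remains.
r2c5 = 1: row 2 has {2,4,5,7,9}; col 5 has {2,3,7}; box has {2,3,5,6,7,8} → only 1 remains.
r2c9 = 8: row 2 has {1,2,4,5,7,9}; col 9 has {1,3,4,5,6,7}; box has {1,2,4,5,7,9} → only 8 remains.
r6c9 = 9: row 6 has {1,3,5}; col 9 has {1,3,4,5,6,7,8}; box has {2,3,5} → only 9 remains.
r7c9 = 2: row 7 has {5}; col 9 has {1,3,4,5,6,7,8,9}; box has {1,6,7,9} → only 2 remains.
r8c3 = 4: row 8 has {1,2,3,5,6,7,9}; col 3 has {1,2,3,5,6,9}; box has {2,3,5,6,8} → only 4 remains.
r8c6 = 8: row 8 has {1,2,3,4,5,6,7,9}; col 6 has {1,3,5,7}; box has {1,2,3,5,7,9} → only 8 remains.

564328917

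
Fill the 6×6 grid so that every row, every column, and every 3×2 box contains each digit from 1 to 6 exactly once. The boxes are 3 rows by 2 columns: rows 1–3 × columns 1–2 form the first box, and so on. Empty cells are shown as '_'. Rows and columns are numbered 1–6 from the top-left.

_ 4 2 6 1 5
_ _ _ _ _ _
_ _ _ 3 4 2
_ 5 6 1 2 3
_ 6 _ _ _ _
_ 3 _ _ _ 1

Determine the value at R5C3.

R1C1 = 3: row 1 has {1,2,4,5,6}; col 1 has {}; box has {4} → only 3 remains.
R2C6 = 6: row 2 has {}; col 6 has {1,2,3,5}; box has {1,2,4,5} → only 6 remains.
R3C2 = 1: row 3 has {2,3,4}; col 2 has {3,4,5,6}; box has {3,4} → only 1 remains.
R3C3 = 5: row 3 has {1,2,3,4}; col 3 has {2,6}; box has {2,3,6} → only 5 remains.
R4C1 = 4: row 4 has {1,2,3,5,6}; col 1 has {3}; box has {3,5,6} → only 4 remains.
R5C5 = 5: row 5 has {6}; col 5 has {1,2,4}; box has {1,2,3} → only 5 remains.
R5C6 = 4: row 5 has {5,6}; col 6 has {1,2,3,5,6}; box has {1,2,3,5} → only 4 remains.
R6C1 = 2: row 6 has {1,3}; col 1 has {3,4}; box has {3,4,5,6} → only 2 remains.
R6C3 = 4: row 6 has {1,2,3}; col 3 has {2,5,6}; box has {1,6} → only 4 remains.
R6C4 = 5: row 6 has {1,2,3,4}; col 4 has {1,3,6}; box has {1,4,6} → only 5 remains.
R6C5 = 6: row 6 has {1,2,3,4,5}; col 5 has {1,2,4,5}; box has {1,2,3,4,5} → only 6 remains.
R2C1 = 5: row 2 has {6}; col 1 has {2,3,4}; box has {1,3,4} → only 5 remains.
R2C2 = 2: row 2 has {5,6}; col 2 has {1,3,4,5,6}; box has {1,3,4,5} → only 2 remains.
R2C3 = 1: row 2 has {2,5,6}; col 3 has {2,4,5,6}; box has {2,3,5,6} → only 1 remains.
R2C4 = 4: row 2 has {1,2,5,6}; col 4 has {1,3,5,6}; box has {1,2,3,5,6} → only 4 remains.
R2C5 = 3: row 2 has {1,2,4,5,6}; col 5 has {1,2,4,5,6}; box has {1,2,4,5,6} → only 3 remains.
R3C1 = 6: row 3 has {1,2,3,4,5}; col 1 has {2,3,4,5}; box has {1,2,3,4,5} → only 6 remains.
R5C1 = 1: row 5 has {4,5,6}; col 1 has {2,3,4,5,6}; box has {2,3,4,5,6} → only 1 remains.
R5C3 = 3: row 5 has {1,4,5,6}; col 3 has {1,2,4,5,6}; box has {1,4,5,6} → only 3 remains.

3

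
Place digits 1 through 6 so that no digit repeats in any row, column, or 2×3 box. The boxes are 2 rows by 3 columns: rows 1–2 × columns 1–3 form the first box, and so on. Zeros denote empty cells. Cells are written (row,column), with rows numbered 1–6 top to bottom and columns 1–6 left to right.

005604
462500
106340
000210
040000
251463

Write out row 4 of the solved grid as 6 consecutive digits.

534216

(1,1) = 3 (sole candidate).
(1,2) = 1 (sole candidate).
(1,5) = 2 (sole candidate).
(2,5) = 3 (sole candidate).
(2,6) = 1 (sole candidate).
(3,2) = 2 (sole candidate).
(3,6) = 5 (sole candidate).
(4,1) = 5: row 4 has {1,2}; col 1 has {1,2,3,4}; box has {1,2,6} → only 5 remains.
(4,2) = 3: row 4 has {1,2,5}; col 2 has {1,2,4,5,6}; box has {1,2,5,6} → only 3 remains.
(4,3) = 4: row 4 has {1,2,3,5}; col 3 has {1,2,5,6}; box has {1,2,3,5,6} → only 4 remains.
(4,6) = 6: row 4 has {1,2,3,4,5}; col 6 has {1,3,4,5}; box has {1,2,3,4,5} → only 6 remains.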